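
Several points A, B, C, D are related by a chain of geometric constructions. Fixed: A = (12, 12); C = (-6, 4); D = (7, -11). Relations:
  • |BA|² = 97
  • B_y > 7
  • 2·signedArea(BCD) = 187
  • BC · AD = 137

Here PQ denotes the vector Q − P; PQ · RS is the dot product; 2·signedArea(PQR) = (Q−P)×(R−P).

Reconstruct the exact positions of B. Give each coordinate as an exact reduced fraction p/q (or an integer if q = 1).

1. B_x = 3  [BC · AD = 137 ∩ 2·signedArea(BCD) = 187]
2. B_y = 8  [BC · AD = 137 ∩ 2·signedArea(BCD) = 187]
   → B = (3, 8)

B = (3, 8)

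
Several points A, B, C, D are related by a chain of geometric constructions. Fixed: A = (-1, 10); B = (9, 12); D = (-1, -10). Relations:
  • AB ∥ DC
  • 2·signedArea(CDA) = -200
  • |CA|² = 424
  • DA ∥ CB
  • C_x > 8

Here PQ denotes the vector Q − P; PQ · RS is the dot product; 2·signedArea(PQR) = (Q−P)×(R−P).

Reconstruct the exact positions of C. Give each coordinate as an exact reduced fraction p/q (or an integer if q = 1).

1. C_x = 9  [DA ∥ CB ∩ AB ∥ DC]
2. C_y = -8  [DA ∥ CB ∩ AB ∥ DC]
   → C = (9, -8)

C = (9, -8)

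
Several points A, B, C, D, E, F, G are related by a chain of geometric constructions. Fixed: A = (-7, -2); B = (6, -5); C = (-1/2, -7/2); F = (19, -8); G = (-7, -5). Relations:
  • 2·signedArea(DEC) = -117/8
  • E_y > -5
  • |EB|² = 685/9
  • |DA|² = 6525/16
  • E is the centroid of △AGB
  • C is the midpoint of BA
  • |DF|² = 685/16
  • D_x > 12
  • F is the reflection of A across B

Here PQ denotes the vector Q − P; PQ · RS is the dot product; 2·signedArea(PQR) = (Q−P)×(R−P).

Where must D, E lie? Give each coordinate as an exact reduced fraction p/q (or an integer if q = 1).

1. E_x = -8/3  [E is the centroid of △AGB]
2. E_y = -4  [E is the centroid of △AGB]
   → E = (-8/3, -4)
3. D_x = 25/2  [line -1/2·x + 13/6·y + 527/24 = 0 ∩ |DA|² = 6525/16]
4. D_y = -29/4  [line -1/2·x + 13/6·y + 527/24 = 0 ∩ |DA|² = 6525/16]
   → D = (25/2, -29/4)

D = (25/2, -29/4)
E = (-8/3, -4)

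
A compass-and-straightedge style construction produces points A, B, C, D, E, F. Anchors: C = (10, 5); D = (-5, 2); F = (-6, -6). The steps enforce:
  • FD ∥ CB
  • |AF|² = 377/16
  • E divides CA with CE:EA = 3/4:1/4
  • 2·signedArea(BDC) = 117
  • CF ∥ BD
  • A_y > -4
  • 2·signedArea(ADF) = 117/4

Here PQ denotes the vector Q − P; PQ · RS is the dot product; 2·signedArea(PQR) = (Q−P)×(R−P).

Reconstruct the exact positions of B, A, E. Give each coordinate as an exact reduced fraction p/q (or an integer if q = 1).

A = (-2, -13/4)
B = (11, 13)
E = (1, -19/16)

1. B_x = 11  [CF ∥ BD ∩ FD ∥ CB]
2. B_y = 13  [CF ∥ BD ∩ FD ∥ CB]
   → B = (11, 13)
3. A_x = -2  [line 8·x + -1·y + 51/4 = 0 ∩ |AF|² = 377/16]
4. A_y = -13/4  [line 8·x + -1·y + 51/4 = 0 ∩ |AF|² = 377/16]
   → A = (-2, -13/4)
5. E_x = 1  [E divides CA with CE:EA = 3/4:1/4]
6. E_y = -19/16  [E divides CA with CE:EA = 3/4:1/4]
   → E = (1, -19/16)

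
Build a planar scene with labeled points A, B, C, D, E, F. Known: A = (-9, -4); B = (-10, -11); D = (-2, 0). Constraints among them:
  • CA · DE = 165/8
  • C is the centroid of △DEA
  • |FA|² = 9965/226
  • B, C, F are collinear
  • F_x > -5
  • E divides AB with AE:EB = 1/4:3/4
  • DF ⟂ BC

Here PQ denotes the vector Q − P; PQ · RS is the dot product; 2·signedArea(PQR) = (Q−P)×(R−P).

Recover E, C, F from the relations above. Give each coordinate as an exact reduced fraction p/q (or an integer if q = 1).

C = (-27/4, -13/4)
E = (-37/4, -23/4)
F = (-1103/226, 273/226)

1. E_x = -37/4  [E divides AB with AE:EB = 1/4:3/4]
2. E_y = -23/4  [E divides AB with AE:EB = 1/4:3/4]
   → E = (-37/4, -23/4)
3. C_x = -27/4  [C is the centroid of △DEA]
4. C_y = -13/4  [C is the centroid of △DEA]
   → C = (-27/4, -13/4)
5. F_x = -1103/226  [B, C, F are collinear ∩ DF ⟂ BC]
6. F_y = 273/226  [B, C, F are collinear ∩ DF ⟂ BC]
   → F = (-1103/226, 273/226)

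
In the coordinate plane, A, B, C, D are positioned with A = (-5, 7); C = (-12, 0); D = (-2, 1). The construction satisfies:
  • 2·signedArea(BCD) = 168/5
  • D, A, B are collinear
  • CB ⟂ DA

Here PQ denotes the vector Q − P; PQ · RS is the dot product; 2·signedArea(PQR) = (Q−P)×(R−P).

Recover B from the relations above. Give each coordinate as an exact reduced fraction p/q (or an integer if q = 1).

1. B_x = -18/5  [D, A, B are collinear ∩ CB ⟂ DA]
2. B_y = 21/5  [D, A, B are collinear ∩ CB ⟂ DA]
   → B = (-18/5, 21/5)

B = (-18/5, 21/5)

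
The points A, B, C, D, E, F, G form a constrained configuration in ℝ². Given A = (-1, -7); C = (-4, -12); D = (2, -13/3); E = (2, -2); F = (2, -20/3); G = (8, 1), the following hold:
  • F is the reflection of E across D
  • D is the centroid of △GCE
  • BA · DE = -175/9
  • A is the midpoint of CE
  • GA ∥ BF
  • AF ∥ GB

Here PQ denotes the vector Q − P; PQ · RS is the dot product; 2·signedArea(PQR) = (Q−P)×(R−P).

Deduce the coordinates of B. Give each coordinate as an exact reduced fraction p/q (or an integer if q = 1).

B = (11, 4/3)

1. B_x = 11  [GA ∥ BF ∩ AF ∥ GB]
2. B_y = 4/3  [GA ∥ BF ∩ AF ∥ GB]
   → B = (11, 4/3)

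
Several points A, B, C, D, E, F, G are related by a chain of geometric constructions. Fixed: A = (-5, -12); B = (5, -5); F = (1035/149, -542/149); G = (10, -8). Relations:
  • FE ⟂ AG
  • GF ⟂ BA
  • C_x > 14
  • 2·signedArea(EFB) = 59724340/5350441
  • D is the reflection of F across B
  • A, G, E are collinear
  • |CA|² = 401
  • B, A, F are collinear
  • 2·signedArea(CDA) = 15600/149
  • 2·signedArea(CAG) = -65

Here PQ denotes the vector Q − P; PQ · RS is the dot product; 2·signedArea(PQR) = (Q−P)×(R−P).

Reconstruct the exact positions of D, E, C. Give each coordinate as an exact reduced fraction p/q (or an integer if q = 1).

C = (15, -11)
D = (455/149, -948/149)
E = (295715/35909, -304172/35909)

1. D_x = 455/149  [D is the reflection of F across B]
2. D_y = -948/149  [D is the reflection of F across B]
   → D = (455/149, -948/149)
3. E_x = 295715/35909  [A, G, E are collinear ∩ FE ⟂ AG]
4. E_y = -304172/35909  [A, G, E are collinear ∩ FE ⟂ AG]
   → E = (295715/35909, -304172/35909)
5. C_x = 15  [2·signedArea(CAG) = -65 ∩ 2·signedArea(CDA) = 15600/149]
6. C_y = -11  [2·signedArea(CAG) = -65 ∩ 2·signedArea(CDA) = 15600/149]
   → C = (15, -11)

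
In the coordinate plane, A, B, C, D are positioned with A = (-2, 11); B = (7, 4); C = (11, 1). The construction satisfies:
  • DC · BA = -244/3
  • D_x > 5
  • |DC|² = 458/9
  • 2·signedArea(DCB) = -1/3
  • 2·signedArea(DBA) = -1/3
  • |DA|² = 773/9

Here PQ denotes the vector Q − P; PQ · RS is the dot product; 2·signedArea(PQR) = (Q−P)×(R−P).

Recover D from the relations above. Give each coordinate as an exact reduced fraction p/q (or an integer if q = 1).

D = (16/3, 16/3)

1. D_x = 16/3  [2·signedArea(DCB) = -1/3 ∩ 2·signedArea(DBA) = -1/3]
2. D_y = 16/3  [2·signedArea(DCB) = -1/3 ∩ 2·signedArea(DBA) = -1/3]
   → D = (16/3, 16/3)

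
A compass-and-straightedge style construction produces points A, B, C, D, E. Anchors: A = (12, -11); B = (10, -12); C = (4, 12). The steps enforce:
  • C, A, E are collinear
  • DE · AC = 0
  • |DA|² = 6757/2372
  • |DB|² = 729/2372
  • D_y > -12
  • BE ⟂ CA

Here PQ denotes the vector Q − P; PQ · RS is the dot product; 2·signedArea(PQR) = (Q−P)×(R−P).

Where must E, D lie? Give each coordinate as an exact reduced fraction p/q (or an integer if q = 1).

1. E_x = 7172/593  [C, A, E are collinear ∩ BE ⟂ CA]
2. E_y = -6684/593  [C, A, E are collinear ∩ BE ⟂ CA]
   → E = (7172/593, -6684/593)
3. D_x = 12481/1186  [line 8·x + -23·y + -356 = 0 ∩ |DB|² = 729/2372]
4. D_y = -7008/593  [line 8·x + -23·y + -356 = 0 ∩ |DB|² = 729/2372]
   → D = (12481/1186, -7008/593)

D = (12481/1186, -7008/593)
E = (7172/593, -6684/593)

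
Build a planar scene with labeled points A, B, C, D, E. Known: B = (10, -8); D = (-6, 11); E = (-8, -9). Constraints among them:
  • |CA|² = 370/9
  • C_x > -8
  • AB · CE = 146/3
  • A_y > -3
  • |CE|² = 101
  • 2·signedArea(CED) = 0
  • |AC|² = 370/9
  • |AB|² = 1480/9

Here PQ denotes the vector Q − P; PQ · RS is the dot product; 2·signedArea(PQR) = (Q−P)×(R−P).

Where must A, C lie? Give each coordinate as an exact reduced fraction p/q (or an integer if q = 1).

A = (-4/3, -2)
C = (-7, 1)

1. C_x = -7  [line -20·x + 2·y + -142 = 0 ∩ |CE|² = 101]
2. C_y = 1  [line -20·x + 2·y + -142 = 0 ∩ |CE|² = 101]
   → C = (-7, 1)
3. A_x = -4/3  [line 1·x + 10·y + 64/3 = 0 ∩ |AB|² = 1480/9]
4. A_y = -2  [line 1·x + 10·y + 64/3 = 0 ∩ |AB|² = 1480/9]
   → A = (-4/3, -2)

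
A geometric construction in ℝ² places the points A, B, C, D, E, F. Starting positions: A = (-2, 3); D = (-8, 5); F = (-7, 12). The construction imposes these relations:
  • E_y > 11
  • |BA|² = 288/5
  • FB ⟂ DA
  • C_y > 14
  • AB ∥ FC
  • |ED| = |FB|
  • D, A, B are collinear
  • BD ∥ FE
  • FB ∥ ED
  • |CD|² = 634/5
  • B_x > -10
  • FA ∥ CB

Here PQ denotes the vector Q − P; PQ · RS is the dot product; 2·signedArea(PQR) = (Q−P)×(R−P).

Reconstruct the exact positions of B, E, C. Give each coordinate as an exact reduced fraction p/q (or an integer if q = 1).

B = (-46/5, 27/5)
C = (-71/5, 72/5)
E = (-29/5, 58/5)

1. B_x = -46/5  [D, A, B are collinear ∩ FB ⟂ DA]
2. B_y = 27/5  [D, A, B are collinear ∩ FB ⟂ DA]
   → B = (-46/5, 27/5)
3. E_x = -29/5  [FB ∥ ED ∩ BD ∥ FE]
4. E_y = 58/5  [FB ∥ ED ∩ BD ∥ FE]
   → E = (-29/5, 58/5)
5. C_x = -71/5  [FA ∥ CB ∩ AB ∥ FC]
6. C_y = 72/5  [FA ∥ CB ∩ AB ∥ FC]
   → C = (-71/5, 72/5)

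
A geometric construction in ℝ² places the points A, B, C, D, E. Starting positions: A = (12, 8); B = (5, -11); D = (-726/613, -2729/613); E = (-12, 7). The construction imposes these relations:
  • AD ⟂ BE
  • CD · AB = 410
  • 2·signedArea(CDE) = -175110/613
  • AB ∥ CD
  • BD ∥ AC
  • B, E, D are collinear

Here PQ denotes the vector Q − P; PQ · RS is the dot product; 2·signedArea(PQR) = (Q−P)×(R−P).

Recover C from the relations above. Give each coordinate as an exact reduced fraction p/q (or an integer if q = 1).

C = (3565/613, 8918/613)

1. C_x = 3565/613  [AB ∥ CD ∩ BD ∥ AC]
2. C_y = 8918/613  [AB ∥ CD ∩ BD ∥ AC]
   → C = (3565/613, 8918/613)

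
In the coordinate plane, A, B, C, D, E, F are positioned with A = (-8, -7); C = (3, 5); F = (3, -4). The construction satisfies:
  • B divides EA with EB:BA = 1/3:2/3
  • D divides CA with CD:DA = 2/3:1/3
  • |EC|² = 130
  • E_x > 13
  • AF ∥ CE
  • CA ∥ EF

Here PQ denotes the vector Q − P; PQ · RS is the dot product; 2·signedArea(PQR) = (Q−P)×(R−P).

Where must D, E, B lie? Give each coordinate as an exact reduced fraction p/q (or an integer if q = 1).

B = (20/3, 3)
D = (-13/3, -3)
E = (14, 8)

1. D_x = -13/3  [D divides CA with CD:DA = 2/3:1/3]
2. D_y = -3  [D divides CA with CD:DA = 2/3:1/3]
   → D = (-13/3, -3)
3. E_x = 14  [CA ∥ EF ∩ AF ∥ CE]
4. E_y = 8  [CA ∥ EF ∩ AF ∥ CE]
   → E = (14, 8)
5. B_x = 20/3  [B divides EA with EB:BA = 1/3:2/3]
6. B_y = 3  [B divides EA with EB:BA = 1/3:2/3]
   → B = (20/3, 3)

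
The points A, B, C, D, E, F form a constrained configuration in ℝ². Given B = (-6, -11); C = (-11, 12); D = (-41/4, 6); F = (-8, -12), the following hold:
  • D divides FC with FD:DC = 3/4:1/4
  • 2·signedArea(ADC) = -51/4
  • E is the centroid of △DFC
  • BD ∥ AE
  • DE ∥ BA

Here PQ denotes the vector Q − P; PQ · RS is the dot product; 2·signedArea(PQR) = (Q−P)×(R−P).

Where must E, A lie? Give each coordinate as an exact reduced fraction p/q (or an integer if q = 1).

A = (-11/2, -15)
E = (-39/4, 2)

1. E_x = -39/4  [E is the centroid of △DFC]
2. E_y = 2  [E is the centroid of △DFC]
   → E = (-39/4, 2)
3. A_x = -11/2  [BD ∥ AE ∩ DE ∥ BA]
4. A_y = -15  [BD ∥ AE ∩ DE ∥ BA]
   → A = (-11/2, -15)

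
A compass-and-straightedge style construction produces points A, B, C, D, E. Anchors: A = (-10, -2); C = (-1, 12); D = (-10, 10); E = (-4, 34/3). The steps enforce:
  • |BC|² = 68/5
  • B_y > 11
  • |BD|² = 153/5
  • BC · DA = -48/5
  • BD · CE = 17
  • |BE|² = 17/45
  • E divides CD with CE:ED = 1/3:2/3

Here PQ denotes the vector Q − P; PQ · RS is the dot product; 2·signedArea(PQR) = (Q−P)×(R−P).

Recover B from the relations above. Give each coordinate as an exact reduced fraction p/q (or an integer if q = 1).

B = (-23/5, 56/5)

1. B_x = -23/5  [BC · DA = -48/5 ∩ BD · CE = 17]
2. B_y = 56/5  [BC · DA = -48/5 ∩ BD · CE = 17]
   → B = (-23/5, 56/5)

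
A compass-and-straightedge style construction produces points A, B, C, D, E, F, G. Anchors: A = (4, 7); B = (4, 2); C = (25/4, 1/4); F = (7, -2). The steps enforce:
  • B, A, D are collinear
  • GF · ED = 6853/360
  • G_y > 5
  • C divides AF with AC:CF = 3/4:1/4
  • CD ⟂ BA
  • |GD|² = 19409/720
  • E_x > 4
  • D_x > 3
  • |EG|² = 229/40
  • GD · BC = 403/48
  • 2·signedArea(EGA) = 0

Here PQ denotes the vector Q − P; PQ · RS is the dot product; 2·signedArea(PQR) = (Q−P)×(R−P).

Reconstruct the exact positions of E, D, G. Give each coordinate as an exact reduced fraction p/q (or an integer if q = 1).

D = (4, 1/4)
E = (19/4, 37/12)
G = (43/10, 163/30)

1. D_x = 4  [B, A, D are collinear ∩ CD ⟂ BA]
2. D_y = 1/4  [B, A, D are collinear ∩ CD ⟂ BA]
   → D = (4, 1/4)
3. G_x = 43/10  [line -9/4·x + 7/4·y + 1/6 = 0 ∩ |GD|² = 19409/720]
4. G_y = 163/30  [line -9/4·x + 7/4·y + 1/6 = 0 ∩ |GD|² = 19409/720]
   → G = (43/10, 163/30)
5. E_x = 19/4  [2·signedArea(EGA) = 0 ∩ GF · ED = 6853/360]
6. E_y = 37/12  [2·signedArea(EGA) = 0 ∩ GF · ED = 6853/360]
   → E = (19/4, 37/12)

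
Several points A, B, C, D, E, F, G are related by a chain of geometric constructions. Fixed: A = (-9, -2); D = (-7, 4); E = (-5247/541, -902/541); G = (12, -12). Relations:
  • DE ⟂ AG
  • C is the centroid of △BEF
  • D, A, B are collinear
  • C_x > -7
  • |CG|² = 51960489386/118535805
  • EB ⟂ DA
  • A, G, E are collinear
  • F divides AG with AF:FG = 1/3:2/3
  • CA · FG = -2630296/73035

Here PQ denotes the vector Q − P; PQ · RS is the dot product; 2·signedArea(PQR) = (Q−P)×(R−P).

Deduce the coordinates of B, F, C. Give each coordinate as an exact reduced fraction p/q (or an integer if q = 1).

1. B_x = -24264/2705  [D, A, B are collinear ∩ EB ⟂ DA]
2. B_y = -5167/2705  [D, A, B are collinear ∩ EB ⟂ DA]
   → B = (-24264/2705, -5167/2705)
3. F_x = -2  [F divides AG with AF:FG = 1/3:2/3]
4. F_y = -16/3  [F divides AG with AF:FG = 1/3:2/3]
   → F = (-2, -16/3)
5. C_x = -55909/8115  [C is the centroid of △BEF]
6. C_y = -72311/24345  [C is the centroid of △BEF]
   → C = (-55909/8115, -72311/24345)

B = (-24264/2705, -5167/2705)
C = (-55909/8115, -72311/24345)
F = (-2, -16/3)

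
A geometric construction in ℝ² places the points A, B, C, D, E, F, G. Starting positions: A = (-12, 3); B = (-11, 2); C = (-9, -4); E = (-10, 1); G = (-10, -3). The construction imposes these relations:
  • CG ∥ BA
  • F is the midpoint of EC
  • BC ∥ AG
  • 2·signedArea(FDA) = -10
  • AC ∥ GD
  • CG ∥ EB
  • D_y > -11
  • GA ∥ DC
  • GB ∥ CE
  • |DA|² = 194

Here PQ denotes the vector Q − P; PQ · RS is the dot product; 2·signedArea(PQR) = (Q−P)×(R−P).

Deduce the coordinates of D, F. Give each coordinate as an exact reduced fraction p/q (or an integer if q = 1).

D = (-7, -10)
F = (-19/2, -3/2)

1. D_x = -7  [GA ∥ DC ∩ AC ∥ GD]
2. D_y = -10  [GA ∥ DC ∩ AC ∥ GD]
   → D = (-7, -10)
3. F_x = -19/2  [F is the midpoint of EC]
4. F_y = -3/2  [F is the midpoint of EC]
   → F = (-19/2, -3/2)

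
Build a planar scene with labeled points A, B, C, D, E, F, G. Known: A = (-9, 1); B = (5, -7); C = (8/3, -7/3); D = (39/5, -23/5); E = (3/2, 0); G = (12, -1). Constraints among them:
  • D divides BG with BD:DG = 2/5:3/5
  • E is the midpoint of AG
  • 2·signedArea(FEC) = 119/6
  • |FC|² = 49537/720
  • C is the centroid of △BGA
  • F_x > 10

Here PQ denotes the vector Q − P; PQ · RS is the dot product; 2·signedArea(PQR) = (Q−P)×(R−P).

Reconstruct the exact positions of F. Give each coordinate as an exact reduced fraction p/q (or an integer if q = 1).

F = (219/20, -19/10)

1. F_x = 219/20  [line 7/3·x + 7/6·y + -70/3 = 0 ∩ |FC|² = 49537/720]
2. F_y = -19/10  [line 7/3·x + 7/6·y + -70/3 = 0 ∩ |FC|² = 49537/720]
   → F = (219/20, -19/10)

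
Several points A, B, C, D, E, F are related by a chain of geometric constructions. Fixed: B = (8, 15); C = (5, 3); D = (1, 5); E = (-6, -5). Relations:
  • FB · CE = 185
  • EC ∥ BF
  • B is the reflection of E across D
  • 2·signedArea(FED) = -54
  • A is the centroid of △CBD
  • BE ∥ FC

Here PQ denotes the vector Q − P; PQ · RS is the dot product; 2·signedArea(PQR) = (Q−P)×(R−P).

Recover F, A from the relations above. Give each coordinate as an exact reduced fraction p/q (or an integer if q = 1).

1. F_x = 19  [BE ∥ FC ∩ EC ∥ BF]
2. F_y = 23  [BE ∥ FC ∩ EC ∥ BF]
   → F = (19, 23)
3. A_x = 14/3  [A is the centroid of △CBD]
4. A_y = 23/3  [A is the centroid of △CBD]
   → A = (14/3, 23/3)

A = (14/3, 23/3)
F = (19, 23)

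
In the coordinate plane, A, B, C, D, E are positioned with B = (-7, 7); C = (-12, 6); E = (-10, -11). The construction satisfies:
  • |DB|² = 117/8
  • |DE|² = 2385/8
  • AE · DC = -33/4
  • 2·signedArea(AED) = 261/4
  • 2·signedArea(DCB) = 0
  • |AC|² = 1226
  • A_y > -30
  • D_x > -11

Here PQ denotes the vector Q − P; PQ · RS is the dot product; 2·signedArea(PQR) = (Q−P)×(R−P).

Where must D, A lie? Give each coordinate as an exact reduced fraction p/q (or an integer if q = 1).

A = (-13, -29)
D = (-43/4, 25/4)

1. D_x = -43/4  [line -1·x + 5·y + -42 = 0 ∩ |DE|² = 2385/8]
2. D_y = 25/4  [line -1·x + 5·y + -42 = 0 ∩ |DE|² = 2385/8]
   → D = (-43/4, 25/4)
3. A_x = -13  [2·signedArea(AED) = 261/4 ∩ AE · DC = -33/4]
4. A_y = -29  [2·signedArea(AED) = 261/4 ∩ AE · DC = -33/4]
   → A = (-13, -29)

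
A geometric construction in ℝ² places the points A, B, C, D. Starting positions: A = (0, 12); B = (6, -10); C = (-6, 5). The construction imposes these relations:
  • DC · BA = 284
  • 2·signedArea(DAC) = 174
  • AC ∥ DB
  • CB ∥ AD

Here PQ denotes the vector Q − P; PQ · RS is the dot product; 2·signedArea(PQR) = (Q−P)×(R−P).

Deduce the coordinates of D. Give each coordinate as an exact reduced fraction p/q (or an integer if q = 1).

D = (12, -3)

1. D_x = 12  [AC ∥ DB ∩ CB ∥ AD]
2. D_y = -3  [AC ∥ DB ∩ CB ∥ AD]
   → D = (12, -3)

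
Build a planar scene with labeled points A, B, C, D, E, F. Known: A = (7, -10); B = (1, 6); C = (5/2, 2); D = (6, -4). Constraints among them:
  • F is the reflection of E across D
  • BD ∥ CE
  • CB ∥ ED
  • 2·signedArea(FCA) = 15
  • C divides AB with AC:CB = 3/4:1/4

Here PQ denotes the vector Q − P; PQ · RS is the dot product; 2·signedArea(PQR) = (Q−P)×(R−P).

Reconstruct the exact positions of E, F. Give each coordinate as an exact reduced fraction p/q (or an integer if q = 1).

E = (15/2, -8)
F = (9/2, 0)

1. E_x = 15/2  [CB ∥ ED ∩ BD ∥ CE]
2. E_y = -8  [CB ∥ ED ∩ BD ∥ CE]
   → E = (15/2, -8)
3. F_x = 9/2  [F is the reflection of E across D]
4. F_y = 0  [F is the reflection of E across D]
   → F = (9/2, 0)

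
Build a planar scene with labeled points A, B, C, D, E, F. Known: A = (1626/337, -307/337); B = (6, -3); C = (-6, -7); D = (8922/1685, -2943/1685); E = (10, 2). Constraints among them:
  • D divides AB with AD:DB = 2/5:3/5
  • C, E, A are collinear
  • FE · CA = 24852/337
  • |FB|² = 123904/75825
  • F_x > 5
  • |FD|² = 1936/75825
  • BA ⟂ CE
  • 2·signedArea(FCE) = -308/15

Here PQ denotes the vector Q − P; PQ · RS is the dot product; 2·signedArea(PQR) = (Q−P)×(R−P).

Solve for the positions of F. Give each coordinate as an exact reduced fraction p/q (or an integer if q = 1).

1. F_x = 9054/1685  [FE · CA = 24852/337 ∩ 2·signedArea(FCE) = -308/15]
2. F_y = -9533/5055  [FE · CA = 24852/337 ∩ 2·signedArea(FCE) = -308/15]
   → F = (9054/1685, -9533/5055)

F = (9054/1685, -9533/5055)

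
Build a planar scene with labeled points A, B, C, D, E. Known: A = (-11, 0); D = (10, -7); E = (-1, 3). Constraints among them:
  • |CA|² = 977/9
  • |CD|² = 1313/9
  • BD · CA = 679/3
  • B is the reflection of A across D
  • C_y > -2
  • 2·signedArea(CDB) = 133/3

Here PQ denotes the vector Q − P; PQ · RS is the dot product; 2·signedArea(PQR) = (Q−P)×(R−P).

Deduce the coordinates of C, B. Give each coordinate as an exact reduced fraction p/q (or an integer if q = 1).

1. B_x = 31  [B is the reflection of A across D]
2. B_y = -14  [B is the reflection of A across D]
   → B = (31, -14)
3. C_x = -2/3  [2·signedArea(CDB) = 133/3 ∩ BD · CA = 679/3]
4. C_y = -4/3  [2·signedArea(CDB) = 133/3 ∩ BD · CA = 679/3]
   → C = (-2/3, -4/3)

B = (31, -14)
C = (-2/3, -4/3)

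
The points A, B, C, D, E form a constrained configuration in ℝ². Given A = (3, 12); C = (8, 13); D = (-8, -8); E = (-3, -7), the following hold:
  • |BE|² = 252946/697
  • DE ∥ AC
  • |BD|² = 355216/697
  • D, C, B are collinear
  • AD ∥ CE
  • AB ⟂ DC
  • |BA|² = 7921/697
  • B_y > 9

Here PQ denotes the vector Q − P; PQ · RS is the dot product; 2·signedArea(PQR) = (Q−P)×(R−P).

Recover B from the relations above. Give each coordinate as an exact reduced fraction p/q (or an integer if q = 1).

B = (3960/697, 6940/697)

1. B_x = 3960/697  [D, C, B are collinear ∩ AB ⟂ DC]
2. B_y = 6940/697  [D, C, B are collinear ∩ AB ⟂ DC]
   → B = (3960/697, 6940/697)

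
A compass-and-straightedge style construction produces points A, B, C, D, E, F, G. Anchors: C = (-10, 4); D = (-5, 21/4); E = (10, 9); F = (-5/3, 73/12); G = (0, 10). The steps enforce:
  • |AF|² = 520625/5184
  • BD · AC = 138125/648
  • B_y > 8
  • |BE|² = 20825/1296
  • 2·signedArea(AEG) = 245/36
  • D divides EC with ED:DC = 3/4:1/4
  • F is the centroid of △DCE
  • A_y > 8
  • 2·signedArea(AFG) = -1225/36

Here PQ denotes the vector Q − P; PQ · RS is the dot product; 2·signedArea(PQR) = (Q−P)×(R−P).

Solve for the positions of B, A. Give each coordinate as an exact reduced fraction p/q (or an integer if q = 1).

1. A_x = 145/18  [2·signedArea(AEG) = 245/36 ∩ 2·signedArea(AFG) = -1225/36]
2. A_y = 613/72  [2·signedArea(AEG) = 245/36 ∩ 2·signedArea(AFG) = -1225/36]
   → A = (145/18, 613/72)
3. B_x = 55/9  [line 325/18·x + 325/72·y + -379925/2592 = 0 ∩ |BE|² = 20825/1296]
4. B_y = 289/36  [line 325/18·x + 325/72·y + -379925/2592 = 0 ∩ |BE|² = 20825/1296]
   → B = (55/9, 289/36)

A = (145/18, 613/72)
B = (55/9, 289/36)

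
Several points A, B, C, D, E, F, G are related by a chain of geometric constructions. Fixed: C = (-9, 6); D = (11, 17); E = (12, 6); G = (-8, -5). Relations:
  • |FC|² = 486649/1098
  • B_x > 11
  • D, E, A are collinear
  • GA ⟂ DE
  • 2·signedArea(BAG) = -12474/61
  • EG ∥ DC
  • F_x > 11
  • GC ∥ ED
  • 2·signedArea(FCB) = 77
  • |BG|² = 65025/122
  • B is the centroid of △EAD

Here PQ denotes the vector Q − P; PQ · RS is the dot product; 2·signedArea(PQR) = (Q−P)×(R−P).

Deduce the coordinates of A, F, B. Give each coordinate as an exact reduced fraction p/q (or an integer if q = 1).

A = (1565/122, -379/122)
B = (1457/122, 809/122)
F = (4249/366, 3769/366)

1. A_x = 1565/122  [D, E, A are collinear ∩ GA ⟂ DE]
2. A_y = -379/122  [D, E, A are collinear ∩ GA ⟂ DE]
   → A = (1565/122, -379/122)
3. B_x = 1457/122  [B is the centroid of △EAD]
4. B_y = 809/122  [B is the centroid of △EAD]
   → B = (1457/122, 809/122)
5. F_x = 4249/366  [line -77/122·x + 2555/122·y + -25417/122 = 0 ∩ |FC|² = 486649/1098]
6. F_y = 3769/366  [line -77/122·x + 2555/122·y + -25417/122 = 0 ∩ |FC|² = 486649/1098]
   → F = (4249/366, 3769/366)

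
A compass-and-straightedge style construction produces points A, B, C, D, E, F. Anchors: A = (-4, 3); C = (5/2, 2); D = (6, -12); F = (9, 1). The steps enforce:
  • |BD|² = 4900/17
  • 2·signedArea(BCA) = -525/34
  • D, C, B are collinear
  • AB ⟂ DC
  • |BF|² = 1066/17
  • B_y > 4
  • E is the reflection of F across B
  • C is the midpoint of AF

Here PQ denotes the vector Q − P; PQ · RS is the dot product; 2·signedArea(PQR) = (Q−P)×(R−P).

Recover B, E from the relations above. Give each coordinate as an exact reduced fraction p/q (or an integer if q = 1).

1. B_x = 32/17  [D, C, B are collinear ∩ AB ⟂ DC]
2. B_y = 76/17  [D, C, B are collinear ∩ AB ⟂ DC]
   → B = (32/17, 76/17)
3. E_x = -89/17  [E is the reflection of F across B]
4. E_y = 135/17  [E is the reflection of F across B]
   → E = (-89/17, 135/17)

B = (32/17, 76/17)
E = (-89/17, 135/17)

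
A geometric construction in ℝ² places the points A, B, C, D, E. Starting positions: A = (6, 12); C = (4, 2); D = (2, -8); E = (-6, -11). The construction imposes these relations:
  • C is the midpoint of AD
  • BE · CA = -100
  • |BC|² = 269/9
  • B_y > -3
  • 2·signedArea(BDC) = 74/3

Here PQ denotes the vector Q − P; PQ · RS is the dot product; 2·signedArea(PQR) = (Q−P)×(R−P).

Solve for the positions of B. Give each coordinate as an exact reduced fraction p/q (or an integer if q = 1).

B = (2/3, -7/3)

1. B_x = 2/3  [2·signedArea(BDC) = 74/3 ∩ BE · CA = -100]
2. B_y = -7/3  [2·signedArea(BDC) = 74/3 ∩ BE · CA = -100]
   → B = (2/3, -7/3)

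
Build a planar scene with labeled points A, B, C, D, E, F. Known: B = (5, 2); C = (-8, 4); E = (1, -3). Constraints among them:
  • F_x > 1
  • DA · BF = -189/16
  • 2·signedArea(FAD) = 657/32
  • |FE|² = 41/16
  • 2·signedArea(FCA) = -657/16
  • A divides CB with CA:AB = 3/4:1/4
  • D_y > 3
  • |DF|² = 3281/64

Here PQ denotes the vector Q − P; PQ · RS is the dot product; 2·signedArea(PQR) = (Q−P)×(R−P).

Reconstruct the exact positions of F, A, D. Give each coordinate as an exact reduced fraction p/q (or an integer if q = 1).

1. A_x = 7/4  [A divides CB with CA:AB = 3/4:1/4]
2. A_y = 5/2  [A divides CB with CA:AB = 3/4:1/4]
   → A = (7/4, 5/2)
3. F_x = 2  [line 3/2·x + 39/4·y + 225/16 = 0 ∩ |FE|² = 41/16]
4. F_y = -7/4  [line 3/2·x + 39/4·y + 225/16 = 0 ∩ |FE|² = 41/16]
   → F = (2, -7/4)
5. D_x = -25/8  [2·signedArea(FAD) = 657/32 ∩ DA · BF = -189/16]
6. D_y = 13/4  [2·signedArea(FAD) = 657/32 ∩ DA · BF = -189/16]
   → D = (-25/8, 13/4)

A = (7/4, 5/2)
D = (-25/8, 13/4)
F = (2, -7/4)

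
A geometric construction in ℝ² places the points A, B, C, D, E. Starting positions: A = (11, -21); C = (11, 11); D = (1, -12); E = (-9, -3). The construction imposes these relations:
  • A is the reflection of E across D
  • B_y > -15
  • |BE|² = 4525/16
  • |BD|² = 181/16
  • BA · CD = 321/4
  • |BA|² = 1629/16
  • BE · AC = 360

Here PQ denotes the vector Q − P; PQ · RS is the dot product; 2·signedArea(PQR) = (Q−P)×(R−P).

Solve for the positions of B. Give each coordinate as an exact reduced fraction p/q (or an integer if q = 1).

1. B_x = 7/2  [BE · AC = 360 ∩ BA · CD = 321/4]
2. B_y = -57/4  [BE · AC = 360 ∩ BA · CD = 321/4]
   → B = (7/2, -57/4)

B = (7/2, -57/4)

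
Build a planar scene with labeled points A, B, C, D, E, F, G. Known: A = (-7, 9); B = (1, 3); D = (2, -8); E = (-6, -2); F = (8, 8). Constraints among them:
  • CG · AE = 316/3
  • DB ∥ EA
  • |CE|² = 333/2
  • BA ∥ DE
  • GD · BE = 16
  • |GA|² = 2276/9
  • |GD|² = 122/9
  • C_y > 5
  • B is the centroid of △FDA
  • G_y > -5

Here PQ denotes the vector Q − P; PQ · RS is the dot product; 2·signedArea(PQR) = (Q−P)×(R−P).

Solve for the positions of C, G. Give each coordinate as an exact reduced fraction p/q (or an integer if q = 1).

C = (9/2, 11/2)
G = (5/3, -13/3)

1. G_x = 5/3  [line 7·x + 5·y + 10 = 0 ∩ |GD|² = 122/9]
2. G_y = -13/3  [line 7·x + 5·y + 10 = 0 ∩ |GD|² = 122/9]
   → G = (5/3, -13/3)
3. C_x = 9/2  [line -1·x + 11·y + -56 = 0 ∩ |CE|² = 333/2]
4. C_y = 11/2  [line -1·x + 11·y + -56 = 0 ∩ |CE|² = 333/2]
   → C = (9/2, 11/2)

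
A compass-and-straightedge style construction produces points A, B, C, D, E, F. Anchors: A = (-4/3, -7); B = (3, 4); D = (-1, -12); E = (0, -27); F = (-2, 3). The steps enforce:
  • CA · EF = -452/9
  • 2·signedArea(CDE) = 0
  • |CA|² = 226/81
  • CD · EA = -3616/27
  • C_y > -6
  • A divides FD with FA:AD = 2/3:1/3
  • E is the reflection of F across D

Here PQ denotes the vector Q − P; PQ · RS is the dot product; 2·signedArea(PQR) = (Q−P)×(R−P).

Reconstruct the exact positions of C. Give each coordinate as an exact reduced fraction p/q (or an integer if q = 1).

1. C_x = -13/9  [2·signedArea(CDE) = 0 ∩ CA · EF = -452/9]
2. C_y = -16/3  [2·signedArea(CDE) = 0 ∩ CA · EF = -452/9]
   → C = (-13/9, -16/3)

C = (-13/9, -16/3)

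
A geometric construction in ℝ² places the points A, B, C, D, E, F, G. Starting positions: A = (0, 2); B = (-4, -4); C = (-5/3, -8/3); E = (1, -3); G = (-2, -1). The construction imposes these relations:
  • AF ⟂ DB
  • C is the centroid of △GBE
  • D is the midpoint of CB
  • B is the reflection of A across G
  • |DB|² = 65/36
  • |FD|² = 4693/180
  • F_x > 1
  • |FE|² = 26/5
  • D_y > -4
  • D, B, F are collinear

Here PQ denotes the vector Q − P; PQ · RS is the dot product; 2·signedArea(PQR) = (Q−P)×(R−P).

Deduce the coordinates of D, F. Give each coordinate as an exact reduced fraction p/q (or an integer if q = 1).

D = (-17/6, -10/3)
F = (8/5, -4/5)

1. D_x = -17/6  [D is the midpoint of CB]
2. D_y = -10/3  [D is the midpoint of CB]
   → D = (-17/6, -10/3)
3. F_x = 8/5  [D, B, F are collinear ∩ AF ⟂ DB]
4. F_y = -4/5  [D, B, F are collinear ∩ AF ⟂ DB]
   → F = (8/5, -4/5)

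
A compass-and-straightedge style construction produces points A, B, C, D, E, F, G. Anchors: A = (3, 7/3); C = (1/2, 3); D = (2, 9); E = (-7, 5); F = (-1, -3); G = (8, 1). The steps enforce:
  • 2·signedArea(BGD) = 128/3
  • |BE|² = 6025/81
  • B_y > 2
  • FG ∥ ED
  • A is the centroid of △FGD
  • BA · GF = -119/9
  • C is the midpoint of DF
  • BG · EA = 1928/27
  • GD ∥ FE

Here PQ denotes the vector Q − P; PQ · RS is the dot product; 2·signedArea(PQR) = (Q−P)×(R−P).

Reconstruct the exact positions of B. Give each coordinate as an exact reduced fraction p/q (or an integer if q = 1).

1. B_x = 4/3  [BA · GF = -119/9 ∩ BG · EA = 1928/27]
2. B_y = 25/9  [BA · GF = -119/9 ∩ BG · EA = 1928/27]
   → B = (4/3, 25/9)

B = (4/3, 25/9)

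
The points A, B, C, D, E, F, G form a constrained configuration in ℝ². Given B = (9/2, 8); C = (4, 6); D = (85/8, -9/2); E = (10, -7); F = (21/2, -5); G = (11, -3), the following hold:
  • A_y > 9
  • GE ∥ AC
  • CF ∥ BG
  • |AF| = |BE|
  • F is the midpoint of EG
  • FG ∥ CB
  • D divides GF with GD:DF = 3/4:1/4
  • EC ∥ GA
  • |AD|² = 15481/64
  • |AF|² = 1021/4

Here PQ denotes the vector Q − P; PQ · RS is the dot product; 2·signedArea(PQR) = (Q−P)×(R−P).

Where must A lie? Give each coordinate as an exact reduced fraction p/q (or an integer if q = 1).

1. A_x = 5  [GE ∥ AC ∩ EC ∥ GA]
2. A_y = 10  [GE ∥ AC ∩ EC ∥ GA]
   → A = (5, 10)

A = (5, 10)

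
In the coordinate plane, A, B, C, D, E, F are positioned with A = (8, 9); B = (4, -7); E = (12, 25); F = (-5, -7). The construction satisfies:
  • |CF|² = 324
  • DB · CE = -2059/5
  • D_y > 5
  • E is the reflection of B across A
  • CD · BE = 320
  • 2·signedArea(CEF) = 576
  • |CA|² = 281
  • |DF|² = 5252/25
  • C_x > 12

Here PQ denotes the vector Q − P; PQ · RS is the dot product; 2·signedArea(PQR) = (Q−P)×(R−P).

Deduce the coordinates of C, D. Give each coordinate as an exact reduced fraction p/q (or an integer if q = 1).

C = (13, -7)
D = (9/5, 29/5)

1. C_x = 13  [line 32·x + -17·y + -535 = 0 ∩ |CF|² = 324]
2. C_y = -7  [line 32·x + -17·y + -535 = 0 ∩ |CF|² = 324]
   → C = (13, -7)
3. D_x = 9/5  [DB · CE = -2059/5 ∩ CD · BE = 320]
4. D_y = 29/5  [DB · CE = -2059/5 ∩ CD · BE = 320]
   → D = (9/5, 29/5)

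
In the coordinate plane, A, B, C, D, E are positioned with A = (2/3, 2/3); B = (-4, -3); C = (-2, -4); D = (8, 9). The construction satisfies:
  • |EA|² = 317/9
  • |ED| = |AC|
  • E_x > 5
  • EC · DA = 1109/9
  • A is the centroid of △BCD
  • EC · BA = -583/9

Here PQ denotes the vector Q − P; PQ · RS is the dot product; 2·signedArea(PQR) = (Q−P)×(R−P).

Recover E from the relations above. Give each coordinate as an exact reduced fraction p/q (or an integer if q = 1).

1. E_x = 16/3  [EC · DA = 1109/9 ∩ EC · BA = -583/9]
2. E_y = 13/3  [EC · DA = 1109/9 ∩ EC · BA = -583/9]
   → E = (16/3, 13/3)

E = (16/3, 13/3)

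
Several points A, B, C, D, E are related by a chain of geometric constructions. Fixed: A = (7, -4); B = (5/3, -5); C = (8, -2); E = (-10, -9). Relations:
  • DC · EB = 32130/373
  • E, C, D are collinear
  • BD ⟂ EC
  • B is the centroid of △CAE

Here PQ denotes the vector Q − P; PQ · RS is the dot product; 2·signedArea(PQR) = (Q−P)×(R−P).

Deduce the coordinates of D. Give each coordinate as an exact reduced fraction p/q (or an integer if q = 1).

1. D_x = 554/373  [E, C, D are collinear ∩ BD ⟂ EC]
2. D_y = -1691/373  [E, C, D are collinear ∩ BD ⟂ EC]
   → D = (554/373, -1691/373)

D = (554/373, -1691/373)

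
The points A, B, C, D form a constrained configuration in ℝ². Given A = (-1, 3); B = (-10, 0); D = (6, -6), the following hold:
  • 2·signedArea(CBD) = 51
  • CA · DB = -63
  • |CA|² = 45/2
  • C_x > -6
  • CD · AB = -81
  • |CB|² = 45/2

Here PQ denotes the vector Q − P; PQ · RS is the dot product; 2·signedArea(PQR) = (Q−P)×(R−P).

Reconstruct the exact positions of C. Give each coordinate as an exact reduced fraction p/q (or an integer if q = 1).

1. C_x = -11/2  [CA · DB = -63 ∩ CD · AB = -81]
2. C_y = 3/2  [CA · DB = -63 ∩ CD · AB = -81]
   → C = (-11/2, 3/2)

C = (-11/2, 3/2)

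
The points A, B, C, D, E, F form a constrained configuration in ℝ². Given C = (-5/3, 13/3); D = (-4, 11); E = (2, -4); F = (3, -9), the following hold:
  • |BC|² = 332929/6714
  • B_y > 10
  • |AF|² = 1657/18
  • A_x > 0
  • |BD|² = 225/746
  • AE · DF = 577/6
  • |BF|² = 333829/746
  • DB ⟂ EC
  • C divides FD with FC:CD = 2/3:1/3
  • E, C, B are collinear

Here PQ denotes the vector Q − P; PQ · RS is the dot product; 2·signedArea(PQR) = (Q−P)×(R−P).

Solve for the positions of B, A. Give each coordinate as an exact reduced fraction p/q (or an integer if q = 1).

A = (1/6, 1/6)
B = (-3359/746, 8041/746)

1. B_x = -3359/746  [E, C, B are collinear ∩ DB ⟂ EC]
2. B_y = 8041/746  [E, C, B are collinear ∩ DB ⟂ EC]
   → B = (-3359/746, 8041/746)
3. A_x = 1/6  [line -7·x + 20·y + -13/6 = 0 ∩ |AF|² = 1657/18]
4. A_y = 1/6  [line -7·x + 20·y + -13/6 = 0 ∩ |AF|² = 1657/18]
   → A = (1/6, 1/6)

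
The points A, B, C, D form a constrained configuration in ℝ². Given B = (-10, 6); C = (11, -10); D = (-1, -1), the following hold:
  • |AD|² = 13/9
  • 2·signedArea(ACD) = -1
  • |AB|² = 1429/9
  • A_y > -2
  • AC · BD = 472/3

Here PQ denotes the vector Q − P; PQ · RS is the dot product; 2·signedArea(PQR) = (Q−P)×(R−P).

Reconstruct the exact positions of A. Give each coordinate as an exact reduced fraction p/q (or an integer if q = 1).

1. A_x = 0  [AC · BD = 472/3 ∩ 2·signedArea(ACD) = -1]
2. A_y = -5/3  [AC · BD = 472/3 ∩ 2·signedArea(ACD) = -1]
   → A = (0, -5/3)

A = (0, -5/3)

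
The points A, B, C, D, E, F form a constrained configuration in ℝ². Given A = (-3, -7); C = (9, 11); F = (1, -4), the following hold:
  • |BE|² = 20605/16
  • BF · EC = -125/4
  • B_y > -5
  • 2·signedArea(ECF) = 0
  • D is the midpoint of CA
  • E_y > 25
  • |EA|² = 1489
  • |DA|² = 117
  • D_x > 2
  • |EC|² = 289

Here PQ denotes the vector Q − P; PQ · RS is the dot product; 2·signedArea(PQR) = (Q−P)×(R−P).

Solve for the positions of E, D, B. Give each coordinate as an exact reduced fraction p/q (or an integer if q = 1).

1. E_x = 17  [line 15·x + -8·y + -47 = 0 ∩ |EA|² = 1489]
2. E_y = 26  [line 15·x + -8·y + -47 = 0 ∩ |EA|² = 1489]
   → E = (17, 26)
3. D_x = 3  [D is the midpoint of CA]
4. D_y = 2  [D is the midpoint of CA]
   → D = (3, 2)
5. B_x = -3/2  [line 8·x + 15·y + 333/4 = 0 ∩ |BE|² = 20605/16]
6. B_y = -19/4  [line 8·x + 15·y + 333/4 = 0 ∩ |BE|² = 20605/16]
   → B = (-3/2, -19/4)

B = (-3/2, -19/4)
D = (3, 2)
E = (17, 26)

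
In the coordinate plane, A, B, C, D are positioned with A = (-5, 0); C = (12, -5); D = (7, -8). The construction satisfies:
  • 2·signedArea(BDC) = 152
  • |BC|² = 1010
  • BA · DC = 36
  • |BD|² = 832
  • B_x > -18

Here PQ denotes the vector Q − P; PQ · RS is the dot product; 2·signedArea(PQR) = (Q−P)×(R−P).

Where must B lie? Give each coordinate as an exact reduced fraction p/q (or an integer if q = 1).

1. B_x = -17  [2·signedArea(BDC) = 152 ∩ BA · DC = 36]
2. B_y = 8  [2·signedArea(BDC) = 152 ∩ BA · DC = 36]
   → B = (-17, 8)

B = (-17, 8)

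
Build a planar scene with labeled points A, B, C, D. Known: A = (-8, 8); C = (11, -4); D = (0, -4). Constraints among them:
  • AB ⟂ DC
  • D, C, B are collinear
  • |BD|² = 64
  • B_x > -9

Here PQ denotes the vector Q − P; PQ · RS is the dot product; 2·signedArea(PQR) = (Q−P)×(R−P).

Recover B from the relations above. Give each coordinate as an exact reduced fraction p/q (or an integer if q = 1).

B = (-8, -4)

1. B_x = -8  [D, C, B are collinear ∩ AB ⟂ DC]
2. B_y = -4  [D, C, B are collinear ∩ AB ⟂ DC]
   → B = (-8, -4)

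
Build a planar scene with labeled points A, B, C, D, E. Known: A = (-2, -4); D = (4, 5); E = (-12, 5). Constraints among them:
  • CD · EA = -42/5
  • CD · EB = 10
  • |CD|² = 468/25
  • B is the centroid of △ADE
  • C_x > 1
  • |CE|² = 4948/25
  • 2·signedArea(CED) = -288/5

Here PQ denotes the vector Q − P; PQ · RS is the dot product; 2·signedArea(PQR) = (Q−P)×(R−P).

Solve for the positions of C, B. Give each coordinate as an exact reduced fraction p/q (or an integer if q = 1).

1. C_x = 8/5  [2·signedArea(CED) = -288/5 ∩ CD · EA = -42/5]
2. C_y = 7/5  [2·signedArea(CED) = -288/5 ∩ CD · EA = -42/5]
   → C = (8/5, 7/5)
3. B_x = -10/3  [B is the centroid of △ADE]
4. B_y = 2  [B is the centroid of △ADE]
   → B = (-10/3, 2)

B = (-10/3, 2)
C = (8/5, 7/5)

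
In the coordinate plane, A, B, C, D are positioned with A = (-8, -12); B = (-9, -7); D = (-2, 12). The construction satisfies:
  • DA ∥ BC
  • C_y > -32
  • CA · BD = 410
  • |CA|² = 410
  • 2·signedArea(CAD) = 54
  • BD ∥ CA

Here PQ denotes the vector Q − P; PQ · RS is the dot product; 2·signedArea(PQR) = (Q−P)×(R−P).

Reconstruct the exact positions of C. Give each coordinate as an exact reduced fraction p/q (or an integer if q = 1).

1. C_x = -15  [BD ∥ CA ∩ DA ∥ BC]
2. C_y = -31  [BD ∥ CA ∩ DA ∥ BC]
   → C = (-15, -31)

C = (-15, -31)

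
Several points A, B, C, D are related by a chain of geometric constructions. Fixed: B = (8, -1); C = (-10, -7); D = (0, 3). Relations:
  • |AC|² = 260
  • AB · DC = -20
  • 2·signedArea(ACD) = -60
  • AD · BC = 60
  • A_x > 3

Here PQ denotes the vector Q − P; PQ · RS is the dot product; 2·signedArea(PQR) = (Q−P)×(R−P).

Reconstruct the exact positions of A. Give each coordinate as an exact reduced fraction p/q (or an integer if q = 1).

1. A_x = 4  [AB · DC = -20 ∩ AD · BC = 60]
2. A_y = 1  [AB · DC = -20 ∩ AD · BC = 60]
   → A = (4, 1)

A = (4, 1)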